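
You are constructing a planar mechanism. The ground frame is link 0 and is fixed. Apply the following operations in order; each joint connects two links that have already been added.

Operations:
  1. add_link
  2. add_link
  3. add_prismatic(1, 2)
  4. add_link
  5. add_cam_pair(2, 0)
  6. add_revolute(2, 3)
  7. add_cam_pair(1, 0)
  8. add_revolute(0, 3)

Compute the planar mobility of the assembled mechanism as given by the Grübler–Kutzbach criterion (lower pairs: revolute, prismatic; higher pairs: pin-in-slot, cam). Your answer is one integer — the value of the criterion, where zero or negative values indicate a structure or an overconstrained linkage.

M = 1

[1;0;0] (link 0 is ground)
L+ [2;0;0]
L+ [3;0;0]
P(1,2)∈J1 [3;1;0]
L+ [4;1;0]
C(2,0)∈J2 [4;1;1]
R(2,3)∈J1 [4;2;1]
C(1,0)∈J2 [4;2;2]
R(0,3)∈J1 [4;3;2]
mobility = 9 − 6 − 2 = 1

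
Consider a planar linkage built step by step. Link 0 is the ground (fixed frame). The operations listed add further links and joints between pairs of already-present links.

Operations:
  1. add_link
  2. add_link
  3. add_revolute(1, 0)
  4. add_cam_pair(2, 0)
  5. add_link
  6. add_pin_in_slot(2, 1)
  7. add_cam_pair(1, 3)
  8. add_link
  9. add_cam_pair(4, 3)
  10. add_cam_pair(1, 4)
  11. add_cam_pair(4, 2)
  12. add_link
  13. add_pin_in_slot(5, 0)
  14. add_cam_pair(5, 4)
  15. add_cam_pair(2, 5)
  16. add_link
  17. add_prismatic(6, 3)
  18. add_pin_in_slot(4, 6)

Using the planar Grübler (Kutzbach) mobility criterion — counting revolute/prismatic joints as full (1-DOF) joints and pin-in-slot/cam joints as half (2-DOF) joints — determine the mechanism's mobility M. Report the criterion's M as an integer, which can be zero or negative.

M = 4

ground; <1,0,0>
#1 <2,0,0>
#2 <3,0,0>
R:1↔0 J1 <3,1,0>
C:2↔0 J2 <3,1,1>
#3 <4,1,1>
PS:2↔1 J2 <4,1,2>
C:1↔3 J2 <4,1,3>
#4 <5,1,3>
C:4↔3 J2 <5,1,4>
C:1↔4 J2 <5,1,5>
C:4↔2 J2 <5,1,6>
#5 <6,1,6>
PS:5↔0 J2 <6,1,7>
C:5↔4 J2 <6,1,8>
C:2↔5 J2 <6,1,9>
#6 <7,1,9>
P:6↔3 J1 <7,2,9>
PS:4↔6 J2 <7,2,10>
3×6 − 2×2 − 1×10 = 4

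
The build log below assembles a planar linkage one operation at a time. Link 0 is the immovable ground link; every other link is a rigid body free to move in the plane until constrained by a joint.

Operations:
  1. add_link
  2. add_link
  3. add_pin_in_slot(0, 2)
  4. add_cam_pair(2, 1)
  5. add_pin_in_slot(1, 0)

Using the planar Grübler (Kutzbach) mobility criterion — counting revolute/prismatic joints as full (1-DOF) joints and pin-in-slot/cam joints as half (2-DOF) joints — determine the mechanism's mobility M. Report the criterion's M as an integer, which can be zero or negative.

M = 3

[1;0;0] (link 0 is ground)
L+ [2;0;0]
L+ [3;0;0]
PS(0,2)∈J2 [3;0;1]
C(2,1)∈J2 [3;0;2]
PS(1,0)∈J2 [3;0;3]
mobility = 6 − 0 − 3 = 3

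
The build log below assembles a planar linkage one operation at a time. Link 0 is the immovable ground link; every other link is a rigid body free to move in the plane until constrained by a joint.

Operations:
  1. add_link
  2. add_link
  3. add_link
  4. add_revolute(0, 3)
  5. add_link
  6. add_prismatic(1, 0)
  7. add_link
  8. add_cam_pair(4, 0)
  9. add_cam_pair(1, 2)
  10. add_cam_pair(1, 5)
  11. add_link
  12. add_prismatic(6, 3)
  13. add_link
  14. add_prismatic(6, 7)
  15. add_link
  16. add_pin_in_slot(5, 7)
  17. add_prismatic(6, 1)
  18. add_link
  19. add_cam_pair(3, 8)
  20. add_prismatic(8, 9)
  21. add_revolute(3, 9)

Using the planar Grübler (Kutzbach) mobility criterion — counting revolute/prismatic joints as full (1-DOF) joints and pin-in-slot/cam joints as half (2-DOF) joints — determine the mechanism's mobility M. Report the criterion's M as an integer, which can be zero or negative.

M = 8

L=1 J1=0 J2=0
add link → L=2 J1=0 J2=0
add link → L=3 J1=0 J2=0
add link → L=4 J1=0 J2=0
R@0,3 dof=1 J1 → L=4 J1=1 J2=0
add link → L=5 J1=1 J2=0
P@1,0 dof=1 J1 → L=5 J1=2 J2=0
add link → L=6 J1=2 J2=0
C@4,0 dof=2 J2 → L=6 J1=2 J2=1
C@1,2 dof=2 J2 → L=6 J1=2 J2=2
C@1,5 dof=2 J2 → L=6 J1=2 J2=3
add link → L=7 J1=2 J2=3
P@6,3 dof=1 J1 → L=7 J1=3 J2=3
add link → L=8 J1=3 J2=3
P@6,7 dof=1 J1 → L=8 J1=4 J2=3
add link → L=9 J1=4 J2=3
PS@5,7 dof=2 J2 → L=9 J1=4 J2=4
P@6,1 dof=1 J1 → L=9 J1=5 J2=4
add link → L=10 J1=5 J2=4
C@3,8 dof=2 J2 → L=10 J1=5 J2=5
P@8,9 dof=1 J1 → L=10 J1=6 J2=5
R@3,9 dof=1 J1 → L=10 J1=7 J2=5
M=3(L−1)−2J1−J2=3·9−2·7−5=8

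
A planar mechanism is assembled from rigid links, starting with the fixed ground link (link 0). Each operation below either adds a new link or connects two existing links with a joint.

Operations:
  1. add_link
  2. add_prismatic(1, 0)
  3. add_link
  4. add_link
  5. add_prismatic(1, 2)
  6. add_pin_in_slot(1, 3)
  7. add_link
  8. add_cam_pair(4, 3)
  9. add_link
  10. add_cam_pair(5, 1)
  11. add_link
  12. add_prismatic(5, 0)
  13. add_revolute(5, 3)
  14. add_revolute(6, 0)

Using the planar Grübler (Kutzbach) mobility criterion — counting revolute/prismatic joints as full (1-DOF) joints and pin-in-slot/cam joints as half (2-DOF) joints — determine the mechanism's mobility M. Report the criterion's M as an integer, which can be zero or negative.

M = 5

(L,J1,J2)=(1,0,0); link0 fixed
link1: (2,0,0)
P 1-0 [J1]: (2,1,0)
link2: (3,1,0)
link3: (4,1,0)
P 1-2 [J1]: (4,2,0)
PS 1-3 [J2]: (4,2,1)
link4: (5,2,1)
C 4-3 [J2]: (5,2,2)
link5: (6,2,2)
C 5-1 [J2]: (6,2,3)
link6: (7,2,3)
P 5-0 [J1]: (7,3,3)
R 5-3 [J1]: (7,4,3)
R 6-0 [J1]: (7,5,3)
Grübler: 3·6 − 2·5 − 3 = 5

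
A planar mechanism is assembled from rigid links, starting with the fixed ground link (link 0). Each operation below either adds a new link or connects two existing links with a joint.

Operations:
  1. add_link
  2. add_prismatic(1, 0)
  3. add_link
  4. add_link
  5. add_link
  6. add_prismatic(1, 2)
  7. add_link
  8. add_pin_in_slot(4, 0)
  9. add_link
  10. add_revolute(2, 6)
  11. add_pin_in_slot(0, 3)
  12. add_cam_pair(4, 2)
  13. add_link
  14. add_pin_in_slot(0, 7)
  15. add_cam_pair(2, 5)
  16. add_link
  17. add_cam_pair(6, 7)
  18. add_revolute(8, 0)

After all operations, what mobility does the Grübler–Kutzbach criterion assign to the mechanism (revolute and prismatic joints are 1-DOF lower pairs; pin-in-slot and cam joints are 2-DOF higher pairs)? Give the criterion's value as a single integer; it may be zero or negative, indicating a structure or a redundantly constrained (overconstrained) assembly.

M = 10

link 0 = ground. State L|J1|J2 = 1|0|0
+link1  2|0|0
P(1,0) f=1→J1  2|1|0
+link2  3|1|0
+link3  4|1|0
+link4  5|1|0
P(1,2) f=1→J1  5|2|0
+link5  6|2|0
PS(4,0) f=2→J2  6|2|1
+link6  7|2|1
R(2,6) f=1→J1  7|3|1
PS(0,3) f=2→J2  7|3|2
C(4,2) f=2→J2  7|3|3
+link7  8|3|3
PS(0,7) f=2→J2  8|3|4
C(2,5) f=2→J2  8|3|5
+link8  9|3|5
C(6,7) f=2→J2  9|3|6
R(8,0) f=1→J1  9|4|6
M = 3(9−1)−2·4−6 = 24−8−6 = 10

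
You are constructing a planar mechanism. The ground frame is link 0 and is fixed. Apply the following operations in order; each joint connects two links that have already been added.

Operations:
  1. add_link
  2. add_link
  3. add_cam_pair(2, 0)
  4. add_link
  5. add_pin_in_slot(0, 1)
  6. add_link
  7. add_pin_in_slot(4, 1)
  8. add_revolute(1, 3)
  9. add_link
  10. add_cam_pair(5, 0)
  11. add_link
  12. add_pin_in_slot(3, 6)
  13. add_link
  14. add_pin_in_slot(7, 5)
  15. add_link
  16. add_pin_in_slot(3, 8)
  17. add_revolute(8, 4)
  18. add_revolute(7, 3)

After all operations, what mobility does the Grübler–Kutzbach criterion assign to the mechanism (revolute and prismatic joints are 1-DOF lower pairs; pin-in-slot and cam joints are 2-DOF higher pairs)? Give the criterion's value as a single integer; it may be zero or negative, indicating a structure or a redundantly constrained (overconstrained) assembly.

(L,J1,J2)=(1,0,0); link0 fixed
link1: (2,0,0)
link2: (3,0,0)
C 2-0 [J2]: (3,0,1)
link3: (4,0,1)
PS 0-1 [J2]: (4,0,2)
link4: (5,0,2)
PS 4-1 [J2]: (5,0,3)
R 1-3 [J1]: (5,1,3)
link5: (6,1,3)
C 5-0 [J2]: (6,1,4)
link6: (7,1,4)
PS 3-6 [J2]: (7,1,5)
link7: (8,1,5)
PS 7-5 [J2]: (8,1,6)
link8: (9,1,6)
PS 3-8 [J2]: (9,1,7)
R 8-4 [J1]: (9,2,7)
R 7-3 [J1]: (9,3,7)
Grübler: 3·8 − 2·3 − 7 = 11

M = 11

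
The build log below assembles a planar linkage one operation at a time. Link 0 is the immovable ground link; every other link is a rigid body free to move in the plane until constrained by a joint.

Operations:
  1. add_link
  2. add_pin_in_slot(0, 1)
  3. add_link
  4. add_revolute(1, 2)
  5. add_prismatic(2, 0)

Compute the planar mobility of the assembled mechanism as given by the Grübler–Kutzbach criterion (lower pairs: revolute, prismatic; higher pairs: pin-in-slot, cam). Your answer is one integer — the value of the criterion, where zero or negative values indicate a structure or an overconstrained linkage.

link 0 = ground. State L|J1|J2 = 1|0|0
+link1  2|0|0
PS(0,1) f=2→J2  2|0|1
+link2  3|0|1
R(1,2) f=1→J1  3|1|1
P(2,0) f=1→J1  3|2|1
M = 3(3−1)−2·2−1 = 6−4−1 = 1

M = 1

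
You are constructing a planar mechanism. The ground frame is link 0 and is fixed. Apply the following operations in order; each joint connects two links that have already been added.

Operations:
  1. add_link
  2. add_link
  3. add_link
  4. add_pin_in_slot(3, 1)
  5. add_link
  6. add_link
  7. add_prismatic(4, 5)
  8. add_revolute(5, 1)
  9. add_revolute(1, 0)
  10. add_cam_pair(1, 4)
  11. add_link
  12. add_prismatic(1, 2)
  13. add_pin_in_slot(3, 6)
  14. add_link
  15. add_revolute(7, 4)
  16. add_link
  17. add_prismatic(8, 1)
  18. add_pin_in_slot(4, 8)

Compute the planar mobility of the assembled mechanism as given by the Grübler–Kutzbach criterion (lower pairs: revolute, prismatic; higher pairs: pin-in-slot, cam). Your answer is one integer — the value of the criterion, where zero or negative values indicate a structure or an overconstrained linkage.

[1;0;0] (link 0 is ground)
L+ [2;0;0]
L+ [3;0;0]
L+ [4;0;0]
PS(3,1)∈J2 [4;0;1]
L+ [5;0;1]
L+ [6;0;1]
P(4,5)∈J1 [6;1;1]
R(5,1)∈J1 [6;2;1]
R(1,0)∈J1 [6;3;1]
C(1,4)∈J2 [6;3;2]
L+ [7;3;2]
P(1,2)∈J1 [7;4;2]
PS(3,6)∈J2 [7;4;3]
L+ [8;4;3]
R(7,4)∈J1 [8;5;3]
L+ [9;5;3]
P(8,1)∈J1 [9;6;3]
PS(4,8)∈J2 [9;6;4]
mobility = 24 − 12 − 4 = 8

M = 8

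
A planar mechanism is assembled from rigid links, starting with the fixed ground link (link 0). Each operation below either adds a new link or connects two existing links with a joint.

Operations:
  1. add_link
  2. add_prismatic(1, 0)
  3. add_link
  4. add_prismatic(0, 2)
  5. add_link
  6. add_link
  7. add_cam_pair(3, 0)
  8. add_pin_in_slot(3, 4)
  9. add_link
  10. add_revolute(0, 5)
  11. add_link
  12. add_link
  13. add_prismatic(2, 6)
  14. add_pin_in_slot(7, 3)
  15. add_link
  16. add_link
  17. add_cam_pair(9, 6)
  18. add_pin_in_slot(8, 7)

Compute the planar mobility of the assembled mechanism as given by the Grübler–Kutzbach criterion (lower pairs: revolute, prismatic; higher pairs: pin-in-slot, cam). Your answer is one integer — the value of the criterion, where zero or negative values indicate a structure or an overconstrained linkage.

ground; <1,0,0>
#1 <2,0,0>
P:1↔0 J1 <2,1,0>
#2 <3,1,0>
P:0↔2 J1 <3,2,0>
#3 <4,2,0>
#4 <5,2,0>
C:3↔0 J2 <5,2,1>
PS:3↔4 J2 <5,2,2>
#5 <6,2,2>
R:0↔5 J1 <6,3,2>
#6 <7,3,2>
#7 <8,3,2>
P:2↔6 J1 <8,4,2>
PS:7↔3 J2 <8,4,3>
#8 <9,4,3>
#9 <10,4,3>
C:9↔6 J2 <10,4,4>
PS:8↔7 J2 <10,4,5>
3×9 − 2×4 − 1×5 = 14

M = 14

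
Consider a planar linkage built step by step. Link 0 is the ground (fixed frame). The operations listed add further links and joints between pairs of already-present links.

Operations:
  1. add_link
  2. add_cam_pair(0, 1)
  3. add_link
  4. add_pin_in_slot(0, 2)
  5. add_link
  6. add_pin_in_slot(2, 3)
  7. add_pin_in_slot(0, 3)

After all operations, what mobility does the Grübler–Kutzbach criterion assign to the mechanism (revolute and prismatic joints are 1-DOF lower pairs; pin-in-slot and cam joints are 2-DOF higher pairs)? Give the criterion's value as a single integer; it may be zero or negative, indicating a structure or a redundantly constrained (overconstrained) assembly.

ground; <1,0,0>
#1 <2,0,0>
C:0↔1 J2 <2,0,1>
#2 <3,0,1>
PS:0↔2 J2 <3,0,2>
#3 <4,0,2>
PS:2↔3 J2 <4,0,3>
PS:0↔3 J2 <4,0,4>
3×3 − 2×0 − 1×4 = 5

M = 5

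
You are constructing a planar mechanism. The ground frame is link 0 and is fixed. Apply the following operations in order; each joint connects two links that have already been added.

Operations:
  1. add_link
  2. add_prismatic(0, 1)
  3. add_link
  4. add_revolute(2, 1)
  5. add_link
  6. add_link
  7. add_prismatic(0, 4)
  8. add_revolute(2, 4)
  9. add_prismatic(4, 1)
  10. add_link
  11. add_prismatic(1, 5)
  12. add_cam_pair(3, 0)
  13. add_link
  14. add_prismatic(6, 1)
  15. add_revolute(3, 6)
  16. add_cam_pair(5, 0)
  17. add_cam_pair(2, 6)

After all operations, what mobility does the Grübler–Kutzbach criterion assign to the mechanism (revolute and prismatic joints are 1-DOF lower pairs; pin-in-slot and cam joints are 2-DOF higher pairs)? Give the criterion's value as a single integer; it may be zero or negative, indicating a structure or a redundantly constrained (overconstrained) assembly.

link 0 = ground. State L|J1|J2 = 1|0|0
+link1  2|0|0
P(0,1) f=1→J1  2|1|0
+link2  3|1|0
R(2,1) f=1→J1  3|2|0
+link3  4|2|0
+link4  5|2|0
P(0,4) f=1→J1  5|3|0
R(2,4) f=1→J1  5|4|0
P(4,1) f=1→J1  5|5|0
+link5  6|5|0
P(1,5) f=1→J1  6|6|0
C(3,0) f=2→J2  6|6|1
+link6  7|6|1
P(6,1) f=1→J1  7|7|1
R(3,6) f=1→J1  7|8|1
C(5,0) f=2→J2  7|8|2
C(2,6) f=2→J2  7|8|3
M = 3(7−1)−2·8−3 = 18−16−3 = -1

M = -1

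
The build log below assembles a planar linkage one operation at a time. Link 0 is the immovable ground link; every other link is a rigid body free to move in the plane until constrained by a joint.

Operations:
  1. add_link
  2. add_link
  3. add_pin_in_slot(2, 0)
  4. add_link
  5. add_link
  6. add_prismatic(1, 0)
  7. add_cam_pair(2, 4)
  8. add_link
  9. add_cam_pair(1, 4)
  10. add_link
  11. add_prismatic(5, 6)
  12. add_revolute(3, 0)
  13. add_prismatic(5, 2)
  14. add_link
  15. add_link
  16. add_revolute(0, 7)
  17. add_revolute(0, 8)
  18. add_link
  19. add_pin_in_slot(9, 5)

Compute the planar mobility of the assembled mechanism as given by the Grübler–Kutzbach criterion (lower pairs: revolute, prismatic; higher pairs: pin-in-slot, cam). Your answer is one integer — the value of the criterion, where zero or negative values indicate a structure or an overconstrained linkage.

L=1 J1=0 J2=0
add link → L=2 J1=0 J2=0
add link → L=3 J1=0 J2=0
PS@2,0 dof=2 J2 → L=3 J1=0 J2=1
add link → L=4 J1=0 J2=1
add link → L=5 J1=0 J2=1
P@1,0 dof=1 J1 → L=5 J1=1 J2=1
C@2,4 dof=2 J2 → L=5 J1=1 J2=2
add link → L=6 J1=1 J2=2
C@1,4 dof=2 J2 → L=6 J1=1 J2=3
add link → L=7 J1=1 J2=3
P@5,6 dof=1 J1 → L=7 J1=2 J2=3
R@3,0 dof=1 J1 → L=7 J1=3 J2=3
P@5,2 dof=1 J1 → L=7 J1=4 J2=3
add link → L=8 J1=4 J2=3
add link → L=9 J1=4 J2=3
R@0,7 dof=1 J1 → L=9 J1=5 J2=3
R@0,8 dof=1 J1 → L=9 J1=6 J2=3
add link → L=10 J1=6 J2=3
PS@9,5 dof=2 J2 → L=10 J1=6 J2=4
M=3(L−1)−2J1−J2=3·9−2·6−4=11

M = 11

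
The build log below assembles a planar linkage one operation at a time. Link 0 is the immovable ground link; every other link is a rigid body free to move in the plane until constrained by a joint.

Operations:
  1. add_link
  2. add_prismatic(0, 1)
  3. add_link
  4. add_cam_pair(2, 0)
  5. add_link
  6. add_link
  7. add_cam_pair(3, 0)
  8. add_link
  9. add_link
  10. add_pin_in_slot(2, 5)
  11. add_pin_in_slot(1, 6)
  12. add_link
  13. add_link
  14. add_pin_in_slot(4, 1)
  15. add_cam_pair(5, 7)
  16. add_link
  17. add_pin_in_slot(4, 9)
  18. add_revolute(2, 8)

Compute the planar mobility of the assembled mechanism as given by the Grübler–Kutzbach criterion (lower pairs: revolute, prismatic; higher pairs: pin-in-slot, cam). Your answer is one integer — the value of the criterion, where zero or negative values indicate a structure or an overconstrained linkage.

(L,J1,J2)=(1,0,0); link0 fixed
link1: (2,0,0)
P 0-1 [J1]: (2,1,0)
link2: (3,1,0)
C 2-0 [J2]: (3,1,1)
link3: (4,1,1)
link4: (5,1,1)
C 3-0 [J2]: (5,1,2)
link5: (6,1,2)
link6: (7,1,2)
PS 2-5 [J2]: (7,1,3)
PS 1-6 [J2]: (7,1,4)
link7: (8,1,4)
link8: (9,1,4)
PS 4-1 [J2]: (9,1,5)
C 5-7 [J2]: (9,1,6)
link9: (10,1,6)
PS 4-9 [J2]: (10,1,7)
R 2-8 [J1]: (10,2,7)
Grübler: 3·9 − 2·2 − 7 = 16

M = 16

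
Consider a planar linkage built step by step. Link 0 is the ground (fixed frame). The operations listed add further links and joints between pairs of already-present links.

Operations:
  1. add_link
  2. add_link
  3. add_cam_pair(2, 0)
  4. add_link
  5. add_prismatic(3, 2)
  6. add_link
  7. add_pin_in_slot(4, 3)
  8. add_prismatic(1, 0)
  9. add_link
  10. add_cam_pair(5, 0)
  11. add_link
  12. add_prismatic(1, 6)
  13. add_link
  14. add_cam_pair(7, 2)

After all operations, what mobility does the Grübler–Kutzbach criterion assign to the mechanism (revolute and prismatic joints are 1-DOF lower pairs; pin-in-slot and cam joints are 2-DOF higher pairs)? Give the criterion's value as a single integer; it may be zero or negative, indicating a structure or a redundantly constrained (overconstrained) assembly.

M = 11

link 0 = ground. State L|J1|J2 = 1|0|0
+link1  2|0|0
+link2  3|0|0
C(2,0) f=2→J2  3|0|1
+link3  4|0|1
P(3,2) f=1→J1  4|1|1
+link4  5|1|1
PS(4,3) f=2→J2  5|1|2
P(1,0) f=1→J1  5|2|2
+link5  6|2|2
C(5,0) f=2→J2  6|2|3
+link6  7|2|3
P(1,6) f=1→J1  7|3|3
+link7  8|3|3
C(7,2) f=2→J2  8|3|4
M = 3(8−1)−2·3−4 = 21−6−4 = 11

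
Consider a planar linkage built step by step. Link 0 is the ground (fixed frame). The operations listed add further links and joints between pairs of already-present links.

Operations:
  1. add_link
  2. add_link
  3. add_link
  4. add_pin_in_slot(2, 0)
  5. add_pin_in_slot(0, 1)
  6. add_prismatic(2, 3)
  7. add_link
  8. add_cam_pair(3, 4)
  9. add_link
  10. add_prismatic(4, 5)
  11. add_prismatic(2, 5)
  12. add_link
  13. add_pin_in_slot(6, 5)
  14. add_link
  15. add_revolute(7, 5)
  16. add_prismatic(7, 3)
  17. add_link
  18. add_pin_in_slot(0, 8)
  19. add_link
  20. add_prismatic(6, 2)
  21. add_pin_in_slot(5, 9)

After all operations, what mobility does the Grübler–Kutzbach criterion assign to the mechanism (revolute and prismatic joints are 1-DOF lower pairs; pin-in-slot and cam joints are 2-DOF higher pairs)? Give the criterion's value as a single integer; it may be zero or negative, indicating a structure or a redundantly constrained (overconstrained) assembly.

M = 9

[1;0;0] (link 0 is ground)
L+ [2;0;0]
L+ [3;0;0]
L+ [4;0;0]
PS(2,0)∈J2 [4;0;1]
PS(0,1)∈J2 [4;0;2]
P(2,3)∈J1 [4;1;2]
L+ [5;1;2]
C(3,4)∈J2 [5;1;3]
L+ [6;1;3]
P(4,5)∈J1 [6;2;3]
P(2,5)∈J1 [6;3;3]
L+ [7;3;3]
PS(6,5)∈J2 [7;3;4]
L+ [8;3;4]
R(7,5)∈J1 [8;4;4]
P(7,3)∈J1 [8;5;4]
L+ [9;5;4]
PS(0,8)∈J2 [9;5;5]
L+ [10;5;5]
P(6,2)∈J1 [10;6;5]
PS(5,9)∈J2 [10;6;6]
mobility = 27 − 12 − 6 = 9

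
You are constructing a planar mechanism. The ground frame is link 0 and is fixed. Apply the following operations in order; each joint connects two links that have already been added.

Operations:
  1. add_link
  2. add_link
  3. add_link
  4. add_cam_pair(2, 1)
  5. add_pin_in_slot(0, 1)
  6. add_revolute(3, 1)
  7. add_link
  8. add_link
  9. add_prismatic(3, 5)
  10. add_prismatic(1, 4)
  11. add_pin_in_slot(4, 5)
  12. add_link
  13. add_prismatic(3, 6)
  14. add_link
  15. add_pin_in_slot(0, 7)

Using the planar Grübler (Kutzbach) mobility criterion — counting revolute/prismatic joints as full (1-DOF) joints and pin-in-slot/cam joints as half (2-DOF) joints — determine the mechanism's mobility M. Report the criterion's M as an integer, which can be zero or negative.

M = 9

[1;0;0] (link 0 is ground)
L+ [2;0;0]
L+ [3;0;0]
L+ [4;0;0]
C(2,1)∈J2 [4;0;1]
PS(0,1)∈J2 [4;0;2]
R(3,1)∈J1 [4;1;2]
L+ [5;1;2]
L+ [6;1;2]
P(3,5)∈J1 [6;2;2]
P(1,4)∈J1 [6;3;2]
PS(4,5)∈J2 [6;3;3]
L+ [7;3;3]
P(3,6)∈J1 [7;4;3]
L+ [8;4;3]
PS(0,7)∈J2 [8;4;4]
mobility = 21 − 8 − 4 = 9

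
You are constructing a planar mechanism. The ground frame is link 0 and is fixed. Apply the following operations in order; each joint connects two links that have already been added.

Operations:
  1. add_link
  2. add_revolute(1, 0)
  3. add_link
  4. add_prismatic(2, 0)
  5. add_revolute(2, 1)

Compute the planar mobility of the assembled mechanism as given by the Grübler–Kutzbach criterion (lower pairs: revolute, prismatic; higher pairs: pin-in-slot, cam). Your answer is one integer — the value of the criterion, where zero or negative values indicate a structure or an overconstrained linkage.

M = 0

link 0 = ground. State L|J1|J2 = 1|0|0
+link1  2|0|0
R(1,0) f=1→J1  2|1|0
+link2  3|1|0
P(2,0) f=1→J1  3|2|0
R(2,1) f=1→J1  3|3|0
M = 3(3−1)−2·3−0 = 6−6−0 = 0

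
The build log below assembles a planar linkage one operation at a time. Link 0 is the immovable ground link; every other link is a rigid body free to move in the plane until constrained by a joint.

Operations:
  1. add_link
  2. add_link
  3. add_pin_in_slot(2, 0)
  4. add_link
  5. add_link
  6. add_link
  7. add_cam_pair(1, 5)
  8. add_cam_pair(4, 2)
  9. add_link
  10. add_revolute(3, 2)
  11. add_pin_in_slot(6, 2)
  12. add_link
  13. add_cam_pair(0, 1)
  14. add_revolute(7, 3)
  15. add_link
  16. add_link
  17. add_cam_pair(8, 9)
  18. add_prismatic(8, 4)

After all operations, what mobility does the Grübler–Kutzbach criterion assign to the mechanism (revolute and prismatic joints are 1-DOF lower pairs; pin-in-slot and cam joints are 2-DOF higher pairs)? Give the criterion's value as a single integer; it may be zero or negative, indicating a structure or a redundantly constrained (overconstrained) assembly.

M = 15

link 0 = ground. State L|J1|J2 = 1|0|0
+link1  2|0|0
+link2  3|0|0
PS(2,0) f=2→J2  3|0|1
+link3  4|0|1
+link4  5|0|1
+link5  6|0|1
C(1,5) f=2→J2  6|0|2
C(4,2) f=2→J2  6|0|3
+link6  7|0|3
R(3,2) f=1→J1  7|1|3
PS(6,2) f=2→J2  7|1|4
+link7  8|1|4
C(0,1) f=2→J2  8|1|5
R(7,3) f=1→J1  8|2|5
+link8  9|2|5
+link9  10|2|5
C(8,9) f=2→J2  10|2|6
P(8,4) f=1→J1  10|3|6
M = 3(10−1)−2·3−6 = 27−6−6 = 15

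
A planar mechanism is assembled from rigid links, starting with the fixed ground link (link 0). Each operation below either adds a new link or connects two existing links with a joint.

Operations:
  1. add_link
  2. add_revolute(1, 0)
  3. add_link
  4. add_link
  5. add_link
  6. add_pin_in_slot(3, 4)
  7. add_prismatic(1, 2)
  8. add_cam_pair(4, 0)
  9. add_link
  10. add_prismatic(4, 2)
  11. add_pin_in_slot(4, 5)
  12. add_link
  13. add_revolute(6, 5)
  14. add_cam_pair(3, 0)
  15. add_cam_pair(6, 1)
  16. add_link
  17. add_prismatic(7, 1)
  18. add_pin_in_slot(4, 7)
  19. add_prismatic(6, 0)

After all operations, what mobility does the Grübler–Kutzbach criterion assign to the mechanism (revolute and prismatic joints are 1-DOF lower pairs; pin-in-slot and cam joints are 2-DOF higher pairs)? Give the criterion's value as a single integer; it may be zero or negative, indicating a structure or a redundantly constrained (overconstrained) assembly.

ground; <1,0,0>
#1 <2,0,0>
R:1↔0 J1 <2,1,0>
#2 <3,1,0>
#3 <4,1,0>
#4 <5,1,0>
PS:3↔4 J2 <5,1,1>
P:1↔2 J1 <5,2,1>
C:4↔0 J2 <5,2,2>
#5 <6,2,2>
P:4↔2 J1 <6,3,2>
PS:4↔5 J2 <6,3,3>
#6 <7,3,3>
R:6↔5 J1 <7,4,3>
C:3↔0 J2 <7,4,4>
C:6↔1 J2 <7,4,5>
#7 <8,4,5>
P:7↔1 J1 <8,5,5>
PS:4↔7 J2 <8,5,6>
P:6↔0 J1 <8,6,6>
3×7 − 2×6 − 1×6 = 3

M = 3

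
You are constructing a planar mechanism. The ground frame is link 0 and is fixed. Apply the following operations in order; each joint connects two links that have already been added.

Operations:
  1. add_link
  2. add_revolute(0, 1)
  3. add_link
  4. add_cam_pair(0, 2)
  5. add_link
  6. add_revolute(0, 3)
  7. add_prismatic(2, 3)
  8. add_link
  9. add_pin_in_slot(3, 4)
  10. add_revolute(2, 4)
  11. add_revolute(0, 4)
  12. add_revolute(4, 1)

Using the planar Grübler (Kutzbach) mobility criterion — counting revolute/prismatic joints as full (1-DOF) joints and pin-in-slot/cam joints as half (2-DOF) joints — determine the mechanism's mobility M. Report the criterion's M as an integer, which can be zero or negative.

(L,J1,J2)=(1,0,0); link0 fixed
link1: (2,0,0)
R 0-1 [J1]: (2,1,0)
link2: (3,1,0)
C 0-2 [J2]: (3,1,1)
link3: (4,1,1)
R 0-3 [J1]: (4,2,1)
P 2-3 [J1]: (4,3,1)
link4: (5,3,1)
PS 3-4 [J2]: (5,3,2)
R 2-4 [J1]: (5,4,2)
R 0-4 [J1]: (5,5,2)
R 4-1 [J1]: (5,6,2)
Grübler: 3·4 − 2·6 − 2 = -2

M = -2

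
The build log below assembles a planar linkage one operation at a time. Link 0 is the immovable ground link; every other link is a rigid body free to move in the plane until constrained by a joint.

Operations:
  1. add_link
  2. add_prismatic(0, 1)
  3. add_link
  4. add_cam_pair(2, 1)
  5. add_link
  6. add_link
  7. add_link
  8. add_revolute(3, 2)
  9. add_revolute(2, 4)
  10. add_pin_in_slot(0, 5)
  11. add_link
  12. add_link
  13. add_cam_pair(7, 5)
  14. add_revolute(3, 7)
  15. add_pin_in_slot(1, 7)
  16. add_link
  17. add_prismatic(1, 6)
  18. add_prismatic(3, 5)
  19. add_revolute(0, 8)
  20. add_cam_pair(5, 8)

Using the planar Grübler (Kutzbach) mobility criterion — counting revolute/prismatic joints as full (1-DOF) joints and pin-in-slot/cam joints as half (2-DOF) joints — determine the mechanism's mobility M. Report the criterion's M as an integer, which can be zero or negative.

L=1 J1=0 J2=0
add link → L=2 J1=0 J2=0
P@0,1 dof=1 J1 → L=2 J1=1 J2=0
add link → L=3 J1=1 J2=0
C@2,1 dof=2 J2 → L=3 J1=1 J2=1
add link → L=4 J1=1 J2=1
add link → L=5 J1=1 J2=1
add link → L=6 J1=1 J2=1
R@3,2 dof=1 J1 → L=6 J1=2 J2=1
R@2,4 dof=1 J1 → L=6 J1=3 J2=1
PS@0,5 dof=2 J2 → L=6 J1=3 J2=2
add link → L=7 J1=3 J2=2
add link → L=8 J1=3 J2=2
C@7,5 dof=2 J2 → L=8 J1=3 J2=3
R@3,7 dof=1 J1 → L=8 J1=4 J2=3
PS@1,7 dof=2 J2 → L=8 J1=4 J2=4
add link → L=9 J1=4 J2=4
P@1,6 dof=1 J1 → L=9 J1=5 J2=4
P@3,5 dof=1 J1 → L=9 J1=6 J2=4
R@0,8 dof=1 J1 → L=9 J1=7 J2=4
C@5,8 dof=2 J2 → L=9 J1=7 J2=5
M=3(L−1)−2J1−J2=3·8−2·7−5=5

M = 5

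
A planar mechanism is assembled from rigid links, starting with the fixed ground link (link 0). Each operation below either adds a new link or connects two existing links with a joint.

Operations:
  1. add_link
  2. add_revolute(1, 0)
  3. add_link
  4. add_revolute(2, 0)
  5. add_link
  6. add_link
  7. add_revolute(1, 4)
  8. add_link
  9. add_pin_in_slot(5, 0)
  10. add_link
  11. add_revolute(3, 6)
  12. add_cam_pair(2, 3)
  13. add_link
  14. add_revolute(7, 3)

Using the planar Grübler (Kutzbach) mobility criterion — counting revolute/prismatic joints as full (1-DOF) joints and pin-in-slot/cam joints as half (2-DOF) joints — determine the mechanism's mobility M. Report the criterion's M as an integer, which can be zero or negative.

link 0 = ground. State L|J1|J2 = 1|0|0
+link1  2|0|0
R(1,0) f=1→J1  2|1|0
+link2  3|1|0
R(2,0) f=1→J1  3|2|0
+link3  4|2|0
+link4  5|2|0
R(1,4) f=1→J1  5|3|0
+link5  6|3|0
PS(5,0) f=2→J2  6|3|1
+link6  7|3|1
R(3,6) f=1→J1  7|4|1
C(2,3) f=2→J2  7|4|2
+link7  8|4|2
R(7,3) f=1→J1  8|5|2
M = 3(8−1)−2·5−2 = 21−10−2 = 9

M = 9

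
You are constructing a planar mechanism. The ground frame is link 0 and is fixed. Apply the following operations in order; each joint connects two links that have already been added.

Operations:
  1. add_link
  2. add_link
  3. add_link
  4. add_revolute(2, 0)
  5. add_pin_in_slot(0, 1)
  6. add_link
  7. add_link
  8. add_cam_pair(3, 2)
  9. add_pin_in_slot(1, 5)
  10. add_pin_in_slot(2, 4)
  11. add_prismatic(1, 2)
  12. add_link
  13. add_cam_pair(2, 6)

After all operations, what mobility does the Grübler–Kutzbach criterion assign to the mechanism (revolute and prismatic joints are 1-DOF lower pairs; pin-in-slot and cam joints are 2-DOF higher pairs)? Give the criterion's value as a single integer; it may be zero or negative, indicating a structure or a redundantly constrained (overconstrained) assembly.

M = 9

link 0 = ground. State L|J1|J2 = 1|0|0
+link1  2|0|0
+link2  3|0|0
+link3  4|0|0
R(2,0) f=1→J1  4|1|0
PS(0,1) f=2→J2  4|1|1
+link4  5|1|1
+link5  6|1|1
C(3,2) f=2→J2  6|1|2
PS(1,5) f=2→J2  6|1|3
PS(2,4) f=2→J2  6|1|4
P(1,2) f=1→J1  6|2|4
+link6  7|2|4
C(2,6) f=2→J2  7|2|5
M = 3(7−1)−2·2−5 = 18−4−5 = 9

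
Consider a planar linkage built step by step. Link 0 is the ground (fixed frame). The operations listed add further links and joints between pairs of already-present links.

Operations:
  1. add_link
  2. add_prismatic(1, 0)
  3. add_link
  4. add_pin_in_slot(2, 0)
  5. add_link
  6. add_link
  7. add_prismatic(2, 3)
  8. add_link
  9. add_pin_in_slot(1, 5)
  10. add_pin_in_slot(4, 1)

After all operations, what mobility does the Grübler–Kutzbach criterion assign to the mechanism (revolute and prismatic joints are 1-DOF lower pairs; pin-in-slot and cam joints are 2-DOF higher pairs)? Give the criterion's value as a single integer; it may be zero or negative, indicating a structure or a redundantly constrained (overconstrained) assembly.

M = 8

(L,J1,J2)=(1,0,0); link0 fixed
link1: (2,0,0)
P 1-0 [J1]: (2,1,0)
link2: (3,1,0)
PS 2-0 [J2]: (3,1,1)
link3: (4,1,1)
link4: (5,1,1)
P 2-3 [J1]: (5,2,1)
link5: (6,2,1)
PS 1-5 [J2]: (6,2,2)
PS 4-1 [J2]: (6,2,3)
Grübler: 3·5 − 2·2 − 3 = 8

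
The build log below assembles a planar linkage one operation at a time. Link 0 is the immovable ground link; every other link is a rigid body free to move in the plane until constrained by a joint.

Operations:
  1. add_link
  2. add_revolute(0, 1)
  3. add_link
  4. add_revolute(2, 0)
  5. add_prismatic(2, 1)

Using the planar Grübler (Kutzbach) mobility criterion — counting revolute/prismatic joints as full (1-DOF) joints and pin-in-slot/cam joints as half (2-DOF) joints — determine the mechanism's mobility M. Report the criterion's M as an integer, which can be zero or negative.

M = 0

ground; <1,0,0>
#1 <2,0,0>
R:0↔1 J1 <2,1,0>
#2 <3,1,0>
R:2↔0 J1 <3,2,0>
P:2↔1 J1 <3,3,0>
3×2 − 2×3 − 1×0 = 0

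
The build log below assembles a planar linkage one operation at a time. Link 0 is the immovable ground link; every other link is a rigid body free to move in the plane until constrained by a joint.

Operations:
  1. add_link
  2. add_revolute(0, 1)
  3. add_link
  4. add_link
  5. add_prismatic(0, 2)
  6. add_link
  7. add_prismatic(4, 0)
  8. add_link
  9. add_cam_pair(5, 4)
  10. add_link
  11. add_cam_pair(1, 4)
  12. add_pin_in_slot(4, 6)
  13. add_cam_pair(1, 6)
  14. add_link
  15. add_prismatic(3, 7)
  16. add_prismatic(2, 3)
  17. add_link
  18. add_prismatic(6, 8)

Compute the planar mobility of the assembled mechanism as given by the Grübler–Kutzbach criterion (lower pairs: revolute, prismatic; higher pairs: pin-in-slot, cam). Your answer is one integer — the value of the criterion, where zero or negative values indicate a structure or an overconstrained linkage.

M = 8

link 0 = ground. State L|J1|J2 = 1|0|0
+link1  2|0|0
R(0,1) f=1→J1  2|1|0
+link2  3|1|0
+link3  4|1|0
P(0,2) f=1→J1  4|2|0
+link4  5|2|0
P(4,0) f=1→J1  5|3|0
+link5  6|3|0
C(5,4) f=2→J2  6|3|1
+link6  7|3|1
C(1,4) f=2→J2  7|3|2
PS(4,6) f=2→J2  7|3|3
C(1,6) f=2→J2  7|3|4
+link7  8|3|4
P(3,7) f=1→J1  8|4|4
P(2,3) f=1→J1  8|5|4
+link8  9|5|4
P(6,8) f=1→J1  9|6|4
M = 3(9−1)−2·6−4 = 24−12−4 = 8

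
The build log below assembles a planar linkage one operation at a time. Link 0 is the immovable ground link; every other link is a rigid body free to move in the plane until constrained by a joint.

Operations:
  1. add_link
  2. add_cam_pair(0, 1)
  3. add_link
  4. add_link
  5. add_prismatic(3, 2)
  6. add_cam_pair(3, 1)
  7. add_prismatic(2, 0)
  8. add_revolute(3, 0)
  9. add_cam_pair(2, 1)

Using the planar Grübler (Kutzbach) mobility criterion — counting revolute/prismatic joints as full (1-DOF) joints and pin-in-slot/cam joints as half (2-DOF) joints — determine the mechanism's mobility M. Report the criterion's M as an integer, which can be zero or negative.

M = 0

(L,J1,J2)=(1,0,0); link0 fixed
link1: (2,0,0)
C 0-1 [J2]: (2,0,1)
link2: (3,0,1)
link3: (4,0,1)
P 3-2 [J1]: (4,1,1)
C 3-1 [J2]: (4,1,2)
P 2-0 [J1]: (4,2,2)
R 3-0 [J1]: (4,3,2)
C 2-1 [J2]: (4,3,3)
Grübler: 3·3 − 2·3 − 3 = 0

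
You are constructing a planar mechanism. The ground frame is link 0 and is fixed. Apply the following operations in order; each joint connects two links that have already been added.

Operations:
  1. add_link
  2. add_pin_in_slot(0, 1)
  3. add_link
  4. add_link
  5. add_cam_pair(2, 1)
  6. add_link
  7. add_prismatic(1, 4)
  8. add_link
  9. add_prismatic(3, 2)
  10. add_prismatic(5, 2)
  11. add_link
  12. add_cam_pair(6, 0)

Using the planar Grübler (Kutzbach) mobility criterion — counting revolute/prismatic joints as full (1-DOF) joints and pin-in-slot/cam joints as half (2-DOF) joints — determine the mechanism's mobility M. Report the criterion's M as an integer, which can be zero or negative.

(L,J1,J2)=(1,0,0); link0 fixed
link1: (2,0,0)
PS 0-1 [J2]: (2,0,1)
link2: (3,0,1)
link3: (4,0,1)
C 2-1 [J2]: (4,0,2)
link4: (5,0,2)
P 1-4 [J1]: (5,1,2)
link5: (6,1,2)
P 3-2 [J1]: (6,2,2)
P 5-2 [J1]: (6,3,2)
link6: (7,3,2)
C 6-0 [J2]: (7,3,3)
Grübler: 3·6 − 2·3 − 3 = 9

M = 9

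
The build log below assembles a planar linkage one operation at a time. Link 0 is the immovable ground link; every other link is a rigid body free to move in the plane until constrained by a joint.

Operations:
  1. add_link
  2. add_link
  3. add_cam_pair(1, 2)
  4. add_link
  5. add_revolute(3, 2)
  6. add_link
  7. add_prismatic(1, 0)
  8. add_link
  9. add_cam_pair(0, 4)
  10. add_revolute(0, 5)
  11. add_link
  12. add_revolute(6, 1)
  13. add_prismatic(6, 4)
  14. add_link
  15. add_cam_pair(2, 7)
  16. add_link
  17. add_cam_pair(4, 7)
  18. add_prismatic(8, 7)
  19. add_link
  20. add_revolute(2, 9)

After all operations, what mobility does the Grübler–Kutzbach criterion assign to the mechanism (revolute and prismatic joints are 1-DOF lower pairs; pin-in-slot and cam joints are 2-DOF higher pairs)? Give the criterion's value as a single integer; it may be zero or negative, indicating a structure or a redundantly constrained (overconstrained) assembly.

M = 9

link 0 = ground. State L|J1|J2 = 1|0|0
+link1  2|0|0
+link2  3|0|0
C(1,2) f=2→J2  3|0|1
+link3  4|0|1
R(3,2) f=1→J1  4|1|1
+link4  5|1|1
P(1,0) f=1→J1  5|2|1
+link5  6|2|1
C(0,4) f=2→J2  6|2|2
R(0,5) f=1→J1  6|3|2
+link6  7|3|2
R(6,1) f=1→J1  7|4|2
P(6,4) f=1→J1  7|5|2
+link7  8|5|2
C(2,7) f=2→J2  8|5|3
+link8  9|5|3
C(4,7) f=2→J2  9|5|4
P(8,7) f=1→J1  9|6|4
+link9  10|6|4
R(2,9) f=1→J1  10|7|4
M = 3(10−1)−2·7−4 = 27−14−4 = 9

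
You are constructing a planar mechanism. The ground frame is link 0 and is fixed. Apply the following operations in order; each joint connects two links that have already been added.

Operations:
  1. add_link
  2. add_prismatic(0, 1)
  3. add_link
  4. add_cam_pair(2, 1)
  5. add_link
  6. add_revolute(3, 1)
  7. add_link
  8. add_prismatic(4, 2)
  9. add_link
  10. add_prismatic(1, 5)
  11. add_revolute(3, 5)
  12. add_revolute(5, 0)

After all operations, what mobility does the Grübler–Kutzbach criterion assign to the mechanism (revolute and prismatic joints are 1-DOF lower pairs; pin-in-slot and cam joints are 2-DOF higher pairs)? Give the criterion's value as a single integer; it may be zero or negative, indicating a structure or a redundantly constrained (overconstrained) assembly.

L=1 J1=0 J2=0
add link → L=2 J1=0 J2=0
P@0,1 dof=1 J1 → L=2 J1=1 J2=0
add link → L=3 J1=1 J2=0
C@2,1 dof=2 J2 → L=3 J1=1 J2=1
add link → L=4 J1=1 J2=1
R@3,1 dof=1 J1 → L=4 J1=2 J2=1
add link → L=5 J1=2 J2=1
P@4,2 dof=1 J1 → L=5 J1=3 J2=1
add link → L=6 J1=3 J2=1
P@1,5 dof=1 J1 → L=6 J1=4 J2=1
R@3,5 dof=1 J1 → L=6 J1=5 J2=1
R@5,0 dof=1 J1 → L=6 J1=6 J2=1
M=3(L−1)−2J1−J2=3·5−2·6−1=2

M = 2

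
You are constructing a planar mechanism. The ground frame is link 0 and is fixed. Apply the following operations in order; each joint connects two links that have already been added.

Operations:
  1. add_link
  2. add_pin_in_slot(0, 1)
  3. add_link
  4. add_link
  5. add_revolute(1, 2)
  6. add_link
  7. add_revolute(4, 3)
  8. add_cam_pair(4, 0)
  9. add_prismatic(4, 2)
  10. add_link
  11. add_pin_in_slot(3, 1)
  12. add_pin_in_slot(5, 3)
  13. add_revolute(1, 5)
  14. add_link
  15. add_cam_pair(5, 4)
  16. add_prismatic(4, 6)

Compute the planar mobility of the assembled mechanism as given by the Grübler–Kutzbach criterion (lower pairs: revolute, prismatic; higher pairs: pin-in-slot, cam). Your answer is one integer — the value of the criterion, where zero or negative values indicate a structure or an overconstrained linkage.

ground; <1,0,0>
#1 <2,0,0>
PS:0↔1 J2 <2,0,1>
#2 <3,0,1>
#3 <4,0,1>
R:1↔2 J1 <4,1,1>
#4 <5,1,1>
R:4↔3 J1 <5,2,1>
C:4↔0 J2 <5,2,2>
P:4↔2 J1 <5,3,2>
#5 <6,3,2>
PS:3↔1 J2 <6,3,3>
PS:5↔3 J2 <6,3,4>
R:1↔5 J1 <6,4,4>
#6 <7,4,4>
C:5↔4 J2 <7,4,5>
P:4↔6 J1 <7,5,5>
3×6 − 2×5 − 1×5 = 3

M = 3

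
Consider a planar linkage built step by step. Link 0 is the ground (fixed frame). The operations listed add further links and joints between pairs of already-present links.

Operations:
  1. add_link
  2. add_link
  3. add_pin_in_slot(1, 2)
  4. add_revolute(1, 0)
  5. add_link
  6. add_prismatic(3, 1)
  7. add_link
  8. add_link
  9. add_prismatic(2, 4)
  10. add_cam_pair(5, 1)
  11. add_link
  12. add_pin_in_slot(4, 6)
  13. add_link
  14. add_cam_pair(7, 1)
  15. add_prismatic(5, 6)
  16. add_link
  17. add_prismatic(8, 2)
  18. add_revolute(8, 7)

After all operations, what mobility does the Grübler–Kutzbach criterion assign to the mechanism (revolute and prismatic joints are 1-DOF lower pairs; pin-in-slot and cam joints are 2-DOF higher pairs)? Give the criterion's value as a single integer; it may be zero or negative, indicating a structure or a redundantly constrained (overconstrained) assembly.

ground; <1,0,0>
#1 <2,0,0>
#2 <3,0,0>
PS:1↔2 J2 <3,0,1>
R:1↔0 J1 <3,1,1>
#3 <4,1,1>
P:3↔1 J1 <4,2,1>
#4 <5,2,1>
#5 <6,2,1>
P:2↔4 J1 <6,3,1>
C:5↔1 J2 <6,3,2>
#6 <7,3,2>
PS:4↔6 J2 <7,3,3>
#7 <8,3,3>
C:7↔1 J2 <8,3,4>
P:5↔6 J1 <8,4,4>
#8 <9,4,4>
P:8↔2 J1 <9,5,4>
R:8↔7 J1 <9,6,4>
3×8 − 2×6 − 1×4 = 8

M = 8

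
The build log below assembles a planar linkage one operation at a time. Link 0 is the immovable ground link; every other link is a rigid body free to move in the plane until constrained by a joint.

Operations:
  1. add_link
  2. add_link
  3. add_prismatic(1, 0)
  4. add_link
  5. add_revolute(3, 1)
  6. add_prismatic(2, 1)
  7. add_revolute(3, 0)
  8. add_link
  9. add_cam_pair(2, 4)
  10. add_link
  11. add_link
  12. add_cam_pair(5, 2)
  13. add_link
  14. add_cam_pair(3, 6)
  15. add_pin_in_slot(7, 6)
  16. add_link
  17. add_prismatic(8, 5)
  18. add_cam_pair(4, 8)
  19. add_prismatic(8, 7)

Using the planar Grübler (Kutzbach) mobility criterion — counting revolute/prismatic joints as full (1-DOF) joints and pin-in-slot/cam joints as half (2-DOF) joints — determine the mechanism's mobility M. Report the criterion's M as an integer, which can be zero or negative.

[1;0;0] (link 0 is ground)
L+ [2;0;0]
L+ [3;0;0]
P(1,0)∈J1 [3;1;0]
L+ [4;1;0]
R(3,1)∈J1 [4;2;0]
P(2,1)∈J1 [4;3;0]
R(3,0)∈J1 [4;4;0]
L+ [5;4;0]
C(2,4)∈J2 [5;4;1]
L+ [6;4;1]
L+ [7;4;1]
C(5,2)∈J2 [7;4;2]
L+ [8;4;2]
C(3,6)∈J2 [8;4;3]
PS(7,6)∈J2 [8;4;4]
L+ [9;4;4]
P(8,5)∈J1 [9;5;4]
C(4,8)∈J2 [9;5;5]
P(8,7)∈J1 [9;6;5]
mobility = 24 − 12 − 5 = 7

M = 7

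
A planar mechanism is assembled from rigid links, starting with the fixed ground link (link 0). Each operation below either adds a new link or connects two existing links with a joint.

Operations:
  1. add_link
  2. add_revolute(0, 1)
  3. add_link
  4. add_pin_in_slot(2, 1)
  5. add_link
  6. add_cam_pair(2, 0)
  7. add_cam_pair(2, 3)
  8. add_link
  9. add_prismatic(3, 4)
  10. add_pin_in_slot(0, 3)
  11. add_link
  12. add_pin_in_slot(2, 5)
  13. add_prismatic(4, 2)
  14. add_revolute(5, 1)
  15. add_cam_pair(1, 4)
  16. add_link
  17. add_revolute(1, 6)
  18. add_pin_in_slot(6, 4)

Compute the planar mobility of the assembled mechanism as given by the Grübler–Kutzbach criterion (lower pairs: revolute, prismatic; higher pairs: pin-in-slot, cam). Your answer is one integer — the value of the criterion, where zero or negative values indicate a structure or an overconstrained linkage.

M = 1

ground; <1,0,0>
#1 <2,0,0>
R:0↔1 J1 <2,1,0>
#2 <3,1,0>
PS:2↔1 J2 <3,1,1>
#3 <4,1,1>
C:2↔0 J2 <4,1,2>
C:2↔3 J2 <4,1,3>
#4 <5,1,3>
P:3↔4 J1 <5,2,3>
PS:0↔3 J2 <5,2,4>
#5 <6,2,4>
PS:2↔5 J2 <6,2,5>
P:4↔2 J1 <6,3,5>
R:5↔1 J1 <6,4,5>
C:1↔4 J2 <6,4,6>
#6 <7,4,6>
R:1↔6 J1 <7,5,6>
PS:6↔4 J2 <7,5,7>
3×6 − 2×5 − 1×7 = 1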